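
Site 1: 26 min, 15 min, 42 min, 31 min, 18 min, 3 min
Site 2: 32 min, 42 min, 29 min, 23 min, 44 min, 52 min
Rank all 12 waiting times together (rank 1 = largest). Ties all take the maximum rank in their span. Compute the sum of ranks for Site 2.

Sorted (descending): 52, 44, 42, 42, 32, 31, 29, 26, 23, 18, 15, 3
The 2 values of 42 occupy positions 3–4 → each gets rank 4.
Site 2 values → pooled ranks: 32→5, 42→4, 29→7, 23→9, 44→2, 52→1
Rank sum = 5 + 4 + 7 + 9 + 2 + 1 = 28

28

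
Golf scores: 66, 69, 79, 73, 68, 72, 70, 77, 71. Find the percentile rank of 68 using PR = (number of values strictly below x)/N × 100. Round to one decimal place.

N = 9.
Strictly below 68: 1. Equal to 68: 1.
PR = 1/9 × 100 = 11.1

11.1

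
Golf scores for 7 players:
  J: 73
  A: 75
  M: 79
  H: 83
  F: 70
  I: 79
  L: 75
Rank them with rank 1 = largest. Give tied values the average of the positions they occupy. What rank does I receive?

Sorted (descending): 83, 79, 79, 75, 75, 73, 70
The 2 values of 79 occupy positions 2–3 → average rank (2+3)/2 = 2.5.
The 2 values of 75 occupy positions 4–5 → average rank (4+5)/2 = 4.5.
I has value 79 → rank 2.5.

2.5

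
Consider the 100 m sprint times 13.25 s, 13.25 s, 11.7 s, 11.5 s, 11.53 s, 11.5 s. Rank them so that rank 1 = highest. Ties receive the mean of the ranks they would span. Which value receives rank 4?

11.53

Sorted (descending): 13.25, 13.25, 11.7, 11.53, 11.5, 11.5
The 2 values of 13.25 occupy positions 1–2 → average rank (1+2)/2 = 1.5.
The 2 values of 11.5 occupy positions 5–6 → average rank (5+6)/2 = 5.5.
Rank 4 → value 11.53.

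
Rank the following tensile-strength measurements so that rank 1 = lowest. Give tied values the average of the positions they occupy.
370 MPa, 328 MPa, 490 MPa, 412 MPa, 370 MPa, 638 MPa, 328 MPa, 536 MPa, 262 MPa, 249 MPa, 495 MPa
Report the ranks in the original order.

5.5, 3.5, 8, 7, 5.5, 11, 3.5, 10, 2, 1, 9

Sorted (ascending): 249, 262, 328, 328, 370, 370, 412, 490, 495, 536, 638
The 2 values of 328 occupy positions 3–4 → average rank (3+4)/2 = 3.5.
The 2 values of 370 occupy positions 5–6 → average rank (5+6)/2 = 5.5.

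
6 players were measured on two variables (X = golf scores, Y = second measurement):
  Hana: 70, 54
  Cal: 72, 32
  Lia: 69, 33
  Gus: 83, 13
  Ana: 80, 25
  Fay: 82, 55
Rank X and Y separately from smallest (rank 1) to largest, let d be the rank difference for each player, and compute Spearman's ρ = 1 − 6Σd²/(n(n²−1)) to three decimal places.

-0.371

Ranks of variable 1: 2, 3, 1, 6, 4, 5
Ranks of variable 2: 5, 3, 4, 1, 2, 6
d = r₁ − r₂: -3, 0, -3, 5, 2, -1
d²: 9, 0, 9, 25, 4, 1; Σd² = 48
ρ = 1 − 6·48/(6·35) = 1 − 288/210 = -0.371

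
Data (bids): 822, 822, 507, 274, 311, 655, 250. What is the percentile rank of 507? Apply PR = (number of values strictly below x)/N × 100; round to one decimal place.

N = 7.
Strictly below 507: 3. Equal to 507: 1.
PR = 3/7 × 100 = 42.9

42.9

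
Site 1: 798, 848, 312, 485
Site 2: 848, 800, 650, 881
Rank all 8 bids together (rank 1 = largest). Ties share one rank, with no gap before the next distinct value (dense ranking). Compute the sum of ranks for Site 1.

19

Sorted (descending): 881, 848, 848, 800, 798, 650, 485, 312
The 2 values of 848 share dense rank 2.
Remaining distinct values take the next consecutive integers.
Site 1 values → pooled ranks: 798→4, 848→2, 312→7, 485→6
Rank sum = 4 + 2 + 7 + 6 = 19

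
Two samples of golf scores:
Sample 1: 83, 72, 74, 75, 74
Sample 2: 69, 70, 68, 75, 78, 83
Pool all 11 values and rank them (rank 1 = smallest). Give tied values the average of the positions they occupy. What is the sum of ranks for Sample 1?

Sorted (ascending): 68, 69, 70, 72, 74, 74, 75, 75, 78, 83, 83
The 2 values of 74 occupy positions 5–6 → average rank (5+6)/2 = 5.5.
The 2 values of 75 occupy positions 7–8 → average rank (7+8)/2 = 7.5.
The 2 values of 83 occupy positions 10–11 → average rank (10+11)/2 = 10.5.
Sample 1 values → pooled ranks: 83→10.5, 72→4, 74→5.5, 75→7.5, 74→5.5
Rank sum = 10.5 + 4 + 5.5 + 7.5 + 5.5 = 33

33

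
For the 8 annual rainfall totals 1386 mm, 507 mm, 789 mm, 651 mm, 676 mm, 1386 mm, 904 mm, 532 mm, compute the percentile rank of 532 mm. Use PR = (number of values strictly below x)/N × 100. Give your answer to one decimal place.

12.5

N = 8.
Strictly below 532: 1. Equal to 532: 1.
PR = 1/8 × 100 = 12.5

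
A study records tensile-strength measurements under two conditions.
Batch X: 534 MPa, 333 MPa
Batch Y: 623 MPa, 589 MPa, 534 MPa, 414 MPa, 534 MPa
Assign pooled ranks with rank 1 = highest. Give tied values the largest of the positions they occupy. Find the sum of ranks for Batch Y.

Sorted (descending): 623, 589, 534, 534, 534, 414, 333
The 3 values of 534 occupy positions 3–5 → each gets rank 5.
Batch Y values → pooled ranks: 623→1, 589→2, 534→5, 414→6, 534→5
Rank sum = 1 + 2 + 5 + 6 + 5 = 19

19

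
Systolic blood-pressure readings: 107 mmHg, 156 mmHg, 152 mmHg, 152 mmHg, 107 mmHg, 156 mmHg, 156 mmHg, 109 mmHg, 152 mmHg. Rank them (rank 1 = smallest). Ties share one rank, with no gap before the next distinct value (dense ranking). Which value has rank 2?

109

Sorted (ascending): 107, 107, 109, 152, 152, 152, 156, 156, 156
The 2 values of 107 share dense rank 1.
The 3 values of 152 share dense rank 3.
The 3 values of 156 share dense rank 4.
Remaining distinct values take the next consecutive integers.
Rank 2 → value 109.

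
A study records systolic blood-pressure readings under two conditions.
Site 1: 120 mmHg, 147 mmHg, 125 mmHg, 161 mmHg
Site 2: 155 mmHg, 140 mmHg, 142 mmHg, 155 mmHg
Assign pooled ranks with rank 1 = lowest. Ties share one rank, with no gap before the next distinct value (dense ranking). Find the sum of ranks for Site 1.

Sorted (ascending): 120, 125, 140, 142, 147, 155, 155, 161
The 2 values of 155 share dense rank 6.
Remaining distinct values take the next consecutive integers.
Site 1 values → pooled ranks: 120→1, 147→5, 125→2, 161→7
Rank sum = 1 + 5 + 2 + 7 = 15

15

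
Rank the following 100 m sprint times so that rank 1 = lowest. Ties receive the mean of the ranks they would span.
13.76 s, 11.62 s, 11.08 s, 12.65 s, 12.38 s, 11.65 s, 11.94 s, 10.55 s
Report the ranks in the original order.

Sorted (ascending): 10.55, 11.08, 11.62, 11.65, 11.94, 12.38, 12.65, 13.76
No ties — each value takes its position as its rank.

8, 3, 2, 7, 6, 4, 5, 1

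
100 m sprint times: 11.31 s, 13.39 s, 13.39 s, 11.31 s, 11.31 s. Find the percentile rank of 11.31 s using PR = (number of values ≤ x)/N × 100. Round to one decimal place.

N = 5.
Strictly below 11.31: 0. Equal to 11.31: 3.
PR = 3/5 × 100 = 60.0

60.0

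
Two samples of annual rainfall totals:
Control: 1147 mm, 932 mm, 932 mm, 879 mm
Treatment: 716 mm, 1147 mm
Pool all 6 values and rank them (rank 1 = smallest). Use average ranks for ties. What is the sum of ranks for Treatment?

6.5

Sorted (ascending): 716, 879, 932, 932, 1147, 1147
The 2 values of 932 occupy positions 3–4 → average rank (3+4)/2 = 3.5.
The 2 values of 1147 occupy positions 5–6 → average rank (5+6)/2 = 5.5.
Treatment values → pooled ranks: 716→1, 1147→5.5
Rank sum = 1 + 5.5 = 6.5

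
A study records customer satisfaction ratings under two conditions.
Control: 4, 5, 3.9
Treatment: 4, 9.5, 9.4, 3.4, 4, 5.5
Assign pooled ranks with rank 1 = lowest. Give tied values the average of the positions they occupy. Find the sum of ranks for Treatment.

Sorted (ascending): 3.4, 3.9, 4, 4, 4, 5, 5.5, 9.4, 9.5
The 3 values of 4 occupy positions 3–5 → average rank 4.
Treatment values → pooled ranks: 4→4, 9.5→9, 9.4→8, 3.4→1, 4→4, 5.5→7
Rank sum = 4 + 9 + 8 + 1 + 4 + 7 = 33

33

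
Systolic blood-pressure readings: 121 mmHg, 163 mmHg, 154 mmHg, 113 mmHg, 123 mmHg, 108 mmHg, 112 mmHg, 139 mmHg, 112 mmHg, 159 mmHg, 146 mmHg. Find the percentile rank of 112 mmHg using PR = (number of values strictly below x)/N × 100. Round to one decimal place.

9.1

N = 11.
Strictly below 112: 1. Equal to 112: 2.
PR = 1/11 × 100 = 9.1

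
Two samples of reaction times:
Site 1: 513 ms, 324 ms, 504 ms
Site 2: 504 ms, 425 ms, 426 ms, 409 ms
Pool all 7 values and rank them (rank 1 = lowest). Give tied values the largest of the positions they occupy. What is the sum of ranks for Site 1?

Sorted (ascending): 324, 409, 425, 426, 504, 504, 513
The 2 values of 504 occupy positions 5–6 → each gets rank 6.
Site 1 values → pooled ranks: 513→7, 324→1, 504→6
Rank sum = 7 + 1 + 6 = 14

14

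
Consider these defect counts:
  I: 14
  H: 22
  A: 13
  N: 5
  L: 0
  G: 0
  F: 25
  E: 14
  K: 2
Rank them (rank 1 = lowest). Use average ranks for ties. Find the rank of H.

Sorted (ascending): 0, 0, 2, 5, 13, 14, 14, 22, 25
The 2 values of 0 occupy positions 1–2 → average rank (1+2)/2 = 1.5.
The 2 values of 14 occupy positions 6–7 → average rank (6+7)/2 = 6.5.
H has value 22 → rank 8.

8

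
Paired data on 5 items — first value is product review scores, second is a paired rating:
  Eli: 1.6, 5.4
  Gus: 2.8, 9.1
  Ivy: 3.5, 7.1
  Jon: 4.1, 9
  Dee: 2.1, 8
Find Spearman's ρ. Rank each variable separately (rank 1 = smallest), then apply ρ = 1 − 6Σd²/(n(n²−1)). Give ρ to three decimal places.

Ranks of variable 1: 1, 3, 4, 5, 2
Ranks of variable 2: 1, 5, 2, 4, 3
d = r₁ − r₂: 0, -2, 2, 1, -1
d²: 0, 4, 4, 1, 1; Σd² = 10
ρ = 1 − 6·10/(5·24) = 1 − 60/120 = 0.500

0.500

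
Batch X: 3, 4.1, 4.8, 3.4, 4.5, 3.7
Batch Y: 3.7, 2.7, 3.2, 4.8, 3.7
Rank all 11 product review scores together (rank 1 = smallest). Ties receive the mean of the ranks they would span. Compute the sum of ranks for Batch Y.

Sorted (ascending): 2.7, 3, 3.2, 3.4, 3.7, 3.7, 3.7, 4.1, 4.5, 4.8, 4.8
The 3 values of 3.7 occupy positions 5–7 → average rank 6.
The 2 values of 4.8 occupy positions 10–11 → average rank (10+11)/2 = 10.5.
Batch Y values → pooled ranks: 3.7→6, 2.7→1, 3.2→3, 4.8→10.5, 3.7→6
Rank sum = 6 + 1 + 3 + 10.5 + 6 = 26.5

26.5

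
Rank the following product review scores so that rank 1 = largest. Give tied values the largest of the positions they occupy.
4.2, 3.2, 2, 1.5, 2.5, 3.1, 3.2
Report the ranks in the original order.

Sorted (descending): 4.2, 3.2, 3.2, 3.1, 2.5, 2, 1.5
The 2 values of 3.2 occupy positions 2–3 → each gets rank 3.

1, 3, 6, 7, 5, 4, 3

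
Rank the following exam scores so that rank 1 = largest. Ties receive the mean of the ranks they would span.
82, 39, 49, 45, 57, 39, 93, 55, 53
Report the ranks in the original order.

Sorted (descending): 93, 82, 57, 55, 53, 49, 45, 39, 39
The 2 values of 39 occupy positions 8–9 → average rank (8+9)/2 = 8.5.

2, 8.5, 6, 7, 3, 8.5, 1, 4, 5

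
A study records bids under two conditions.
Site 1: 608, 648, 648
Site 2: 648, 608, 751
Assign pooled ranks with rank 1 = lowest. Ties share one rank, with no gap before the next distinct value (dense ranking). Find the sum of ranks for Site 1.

Sorted (ascending): 608, 608, 648, 648, 648, 751
The 2 values of 608 share dense rank 1.
The 3 values of 648 share dense rank 2.
Remaining distinct values take the next consecutive integers.
Site 1 values → pooled ranks: 608→1, 648→2, 648→2
Rank sum = 1 + 2 + 2 = 5

5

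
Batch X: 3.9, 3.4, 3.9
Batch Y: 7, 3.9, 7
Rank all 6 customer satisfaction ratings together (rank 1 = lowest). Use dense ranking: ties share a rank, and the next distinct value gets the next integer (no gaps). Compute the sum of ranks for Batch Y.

Sorted (ascending): 3.4, 3.9, 3.9, 3.9, 7, 7
The 3 values of 3.9 share dense rank 2.
The 2 values of 7 share dense rank 3.
Remaining distinct values take the next consecutive integers.
Batch Y values → pooled ranks: 7→3, 3.9→2, 7→3
Rank sum = 3 + 2 + 3 = 8

8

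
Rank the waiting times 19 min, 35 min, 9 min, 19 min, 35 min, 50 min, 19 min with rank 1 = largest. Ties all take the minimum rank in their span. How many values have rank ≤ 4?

6

Sorted (descending): 50, 35, 35, 19, 19, 19, 9
The 2 values of 35 occupy positions 2–3 → each gets rank 2.
The 3 values of 19 occupy positions 4–6 → each gets rank 4.
Ranks ≤ 4: {1, 2, 2, 4, 4, 4} → 6 values.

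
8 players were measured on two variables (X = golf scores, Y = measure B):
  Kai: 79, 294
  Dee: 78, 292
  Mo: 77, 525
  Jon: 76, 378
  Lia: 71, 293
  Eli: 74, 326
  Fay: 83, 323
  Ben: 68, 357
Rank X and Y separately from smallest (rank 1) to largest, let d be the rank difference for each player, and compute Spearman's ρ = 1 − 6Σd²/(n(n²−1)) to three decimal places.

Ranks of variable 1: 7, 6, 5, 4, 2, 3, 8, 1
Ranks of variable 2: 3, 1, 8, 7, 2, 5, 4, 6
d = r₁ − r₂: 4, 5, -3, -3, 0, -2, 4, -5
d²: 16, 25, 9, 9, 0, 4, 16, 25; Σd² = 104
ρ = 1 − 6·104/(8·63) = 1 − 624/504 = -0.238

-0.238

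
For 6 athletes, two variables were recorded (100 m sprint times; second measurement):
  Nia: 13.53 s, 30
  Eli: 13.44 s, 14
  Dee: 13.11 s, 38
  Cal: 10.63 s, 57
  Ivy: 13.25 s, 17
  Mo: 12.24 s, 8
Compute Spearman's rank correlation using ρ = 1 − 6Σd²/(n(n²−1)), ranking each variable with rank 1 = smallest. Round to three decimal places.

Ranks of variable 1: 6, 5, 3, 1, 4, 2
Ranks of variable 2: 4, 2, 5, 6, 3, 1
d = r₁ − r₂: 2, 3, -2, -5, 1, 1
d²: 4, 9, 4, 25, 1, 1; Σd² = 44
ρ = 1 − 6·44/(6·35) = 1 − 264/210 = -0.257

-0.257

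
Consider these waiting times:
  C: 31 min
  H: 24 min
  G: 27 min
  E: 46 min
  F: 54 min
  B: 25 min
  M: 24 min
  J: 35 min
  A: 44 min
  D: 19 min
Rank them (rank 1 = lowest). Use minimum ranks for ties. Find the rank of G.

Sorted (ascending): 19, 24, 24, 25, 27, 31, 35, 44, 46, 54
The 2 values of 24 occupy positions 2–3 → each gets rank 2.
G has value 27 min → rank 5.

5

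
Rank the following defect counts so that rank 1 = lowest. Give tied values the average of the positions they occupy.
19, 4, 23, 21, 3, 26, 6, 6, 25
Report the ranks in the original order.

Sorted (ascending): 3, 4, 6, 6, 19, 21, 23, 25, 26
The 2 values of 6 occupy positions 3–4 → average rank (3+4)/2 = 3.5.

5, 2, 7, 6, 1, 9, 3.5, 3.5, 8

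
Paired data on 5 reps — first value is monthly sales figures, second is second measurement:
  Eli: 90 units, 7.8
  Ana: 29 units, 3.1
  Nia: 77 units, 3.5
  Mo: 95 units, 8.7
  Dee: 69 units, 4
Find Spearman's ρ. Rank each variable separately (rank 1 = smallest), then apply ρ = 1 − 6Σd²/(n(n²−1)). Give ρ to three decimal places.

Ranks of variable 1: 4, 1, 3, 5, 2
Ranks of variable 2: 4, 1, 2, 5, 3
d = r₁ − r₂: 0, 0, 1, 0, -1
d²: 0, 0, 1, 0, 1; Σd² = 2
ρ = 1 − 6·2/(5·24) = 1 − 12/120 = 0.900

0.900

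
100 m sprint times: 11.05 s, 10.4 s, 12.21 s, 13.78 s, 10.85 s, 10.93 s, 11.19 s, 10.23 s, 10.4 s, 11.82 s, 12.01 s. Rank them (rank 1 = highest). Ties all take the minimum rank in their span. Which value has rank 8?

Sorted (descending): 13.78, 12.21, 12.01, 11.82, 11.19, 11.05, 10.93, 10.85, 10.4, 10.4, 10.23
The 2 values of 10.4 occupy positions 9–10 → each gets rank 9.
Rank 8 → value 10.85.

10.85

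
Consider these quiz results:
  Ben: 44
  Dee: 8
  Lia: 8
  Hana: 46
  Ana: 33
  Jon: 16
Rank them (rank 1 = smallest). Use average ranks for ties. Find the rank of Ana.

4

Sorted (ascending): 8, 8, 16, 33, 44, 46
The 2 values of 8 occupy positions 1–2 → average rank (1+2)/2 = 1.5.
Ana has value 33 → rank 4.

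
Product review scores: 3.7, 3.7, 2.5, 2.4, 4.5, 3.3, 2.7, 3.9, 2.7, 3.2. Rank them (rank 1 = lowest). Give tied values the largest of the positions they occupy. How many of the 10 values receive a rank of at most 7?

Sorted (ascending): 2.4, 2.5, 2.7, 2.7, 3.2, 3.3, 3.7, 3.7, 3.9, 4.5
The 2 values of 2.7 occupy positions 3–4 → each gets rank 4.
The 2 values of 3.7 occupy positions 7–8 → each gets rank 8.
Ranks ≤ 7: {1, 2, 4, 4, 5, 6} → 6 values.

6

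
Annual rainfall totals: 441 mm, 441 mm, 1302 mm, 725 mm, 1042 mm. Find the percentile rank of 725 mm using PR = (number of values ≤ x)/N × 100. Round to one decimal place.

N = 5.
Strictly below 725: 2. Equal to 725: 1.
PR = 3/5 × 100 = 60.0

60.0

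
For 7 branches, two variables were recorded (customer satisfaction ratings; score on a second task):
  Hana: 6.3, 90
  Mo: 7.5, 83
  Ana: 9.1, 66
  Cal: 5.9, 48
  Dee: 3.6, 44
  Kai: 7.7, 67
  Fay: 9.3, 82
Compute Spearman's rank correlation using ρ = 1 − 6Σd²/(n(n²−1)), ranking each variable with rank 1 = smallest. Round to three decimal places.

Ranks of variable 1: 3, 4, 6, 2, 1, 5, 7
Ranks of variable 2: 7, 6, 3, 2, 1, 4, 5
d = r₁ − r₂: -4, -2, 3, 0, 0, 1, 2
d²: 16, 4, 9, 0, 0, 1, 4; Σd² = 34
ρ = 1 − 6·34/(7·48) = 1 − 204/336 = 0.393

0.393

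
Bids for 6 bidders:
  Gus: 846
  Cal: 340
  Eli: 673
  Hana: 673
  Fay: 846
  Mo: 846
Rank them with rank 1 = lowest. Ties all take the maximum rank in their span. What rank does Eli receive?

Sorted (ascending): 340, 673, 673, 846, 846, 846
The 2 values of 673 occupy positions 2–3 → each gets rank 3.
The 3 values of 846 occupy positions 4–6 → each gets rank 6.
Eli has value 673 → rank 3.

3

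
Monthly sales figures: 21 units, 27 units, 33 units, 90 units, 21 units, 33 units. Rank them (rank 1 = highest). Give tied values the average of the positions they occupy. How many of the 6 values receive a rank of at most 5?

4

Sorted (descending): 90, 33, 33, 27, 21, 21
The 2 values of 33 occupy positions 2–3 → average rank (2+3)/2 = 2.5.
The 2 values of 21 occupy positions 5–6 → average rank (5+6)/2 = 5.5.
Ranks ≤ 5: {1, 2.5, 2.5, 4} → 4 values.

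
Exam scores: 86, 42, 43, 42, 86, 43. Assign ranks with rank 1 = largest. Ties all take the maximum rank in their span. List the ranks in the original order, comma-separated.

2, 6, 4, 6, 2, 4

Sorted (descending): 86, 86, 43, 43, 42, 42
The 2 values of 86 occupy positions 1–2 → each gets rank 2.
The 2 values of 43 occupy positions 3–4 → each gets rank 4.
The 2 values of 42 occupy positions 5–6 → each gets rank 6.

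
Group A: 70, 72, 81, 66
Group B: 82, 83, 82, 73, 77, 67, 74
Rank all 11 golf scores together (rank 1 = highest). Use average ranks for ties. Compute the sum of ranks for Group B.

34

Sorted (descending): 83, 82, 82, 81, 77, 74, 73, 72, 70, 67, 66
The 2 values of 82 occupy positions 2–3 → average rank (2+3)/2 = 2.5.
Group B values → pooled ranks: 82→2.5, 83→1, 82→2.5, 73→7, 77→5, 67→10, 74→6
Rank sum = 2.5 + 1 + 2.5 + 7 + 5 + 10 + 6 = 34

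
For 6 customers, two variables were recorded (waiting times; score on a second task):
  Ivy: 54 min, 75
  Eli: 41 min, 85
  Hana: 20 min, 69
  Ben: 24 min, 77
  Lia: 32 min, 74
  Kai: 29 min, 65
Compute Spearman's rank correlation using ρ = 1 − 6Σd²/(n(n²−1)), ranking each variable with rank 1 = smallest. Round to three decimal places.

Ranks of variable 1: 6, 5, 1, 2, 4, 3
Ranks of variable 2: 4, 6, 2, 5, 3, 1
d = r₁ − r₂: 2, -1, -1, -3, 1, 2
d²: 4, 1, 1, 9, 1, 4; Σd² = 20
ρ = 1 − 6·20/(6·35) = 1 − 120/210 = 0.429

0.429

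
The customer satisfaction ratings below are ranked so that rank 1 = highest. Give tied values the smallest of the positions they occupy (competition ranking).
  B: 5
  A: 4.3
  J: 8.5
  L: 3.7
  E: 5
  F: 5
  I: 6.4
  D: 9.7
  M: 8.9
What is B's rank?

5

Sorted (descending): 9.7, 8.9, 8.5, 6.4, 5, 5, 5, 4.3, 3.7
The 3 values of 5 occupy positions 5–7 → each gets rank 5.
B has value 5 → rank 5.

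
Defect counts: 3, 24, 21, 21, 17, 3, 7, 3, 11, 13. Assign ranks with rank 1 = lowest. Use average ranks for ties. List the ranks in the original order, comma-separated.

Sorted (ascending): 3, 3, 3, 7, 11, 13, 17, 21, 21, 24
The 3 values of 3 occupy positions 1–3 → average rank 2.
The 2 values of 21 occupy positions 8–9 → average rank (8+9)/2 = 8.5.

2, 10, 8.5, 8.5, 7, 2, 4, 2, 5, 6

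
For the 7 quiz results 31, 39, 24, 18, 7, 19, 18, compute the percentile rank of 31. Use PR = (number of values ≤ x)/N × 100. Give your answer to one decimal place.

85.7

N = 7.
Strictly below 31: 5. Equal to 31: 1.
PR = 6/7 × 100 = 85.7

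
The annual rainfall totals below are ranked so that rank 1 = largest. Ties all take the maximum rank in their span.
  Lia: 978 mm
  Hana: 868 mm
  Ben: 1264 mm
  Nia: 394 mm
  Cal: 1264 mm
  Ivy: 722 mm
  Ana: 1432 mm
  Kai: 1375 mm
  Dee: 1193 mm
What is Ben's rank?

Sorted (descending): 1432, 1375, 1264, 1264, 1193, 978, 868, 722, 394
The 2 values of 1264 occupy positions 3–4 → each gets rank 4.
Ben has value 1264 mm → rank 4.

4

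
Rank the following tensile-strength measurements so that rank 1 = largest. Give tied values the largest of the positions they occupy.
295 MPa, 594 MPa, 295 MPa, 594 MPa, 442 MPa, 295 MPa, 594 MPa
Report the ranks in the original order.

Sorted (descending): 594, 594, 594, 442, 295, 295, 295
The 3 values of 594 occupy positions 1–3 → each gets rank 3.
The 3 values of 295 occupy positions 5–7 → each gets rank 7.

7, 3, 7, 3, 4, 7, 3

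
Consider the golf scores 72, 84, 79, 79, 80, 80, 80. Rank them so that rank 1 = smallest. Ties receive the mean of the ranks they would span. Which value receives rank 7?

Sorted (ascending): 72, 79, 79, 80, 80, 80, 84
The 2 values of 79 occupy positions 2–3 → average rank (2+3)/2 = 2.5.
The 3 values of 80 occupy positions 4–6 → average rank 5.
Rank 7 → value 84.

84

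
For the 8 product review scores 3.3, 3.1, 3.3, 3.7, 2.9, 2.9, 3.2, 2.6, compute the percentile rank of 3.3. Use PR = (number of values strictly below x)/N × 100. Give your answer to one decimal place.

62.5

N = 8.
Strictly below 3.3: 5. Equal to 3.3: 2.
PR = 5/8 × 100 = 62.5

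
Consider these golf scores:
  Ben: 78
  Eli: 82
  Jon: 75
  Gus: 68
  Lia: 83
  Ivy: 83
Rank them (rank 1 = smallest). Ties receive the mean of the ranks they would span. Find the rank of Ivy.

Sorted (ascending): 68, 75, 78, 82, 83, 83
The 2 values of 83 occupy positions 5–6 → average rank (5+6)/2 = 5.5.
Ivy has value 83 → rank 5.5.

5.5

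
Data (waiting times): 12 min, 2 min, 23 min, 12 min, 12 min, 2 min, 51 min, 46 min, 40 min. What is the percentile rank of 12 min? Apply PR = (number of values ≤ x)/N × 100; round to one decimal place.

55.6

N = 9.
Strictly below 12: 2. Equal to 12: 3.
PR = 5/9 × 100 = 55.6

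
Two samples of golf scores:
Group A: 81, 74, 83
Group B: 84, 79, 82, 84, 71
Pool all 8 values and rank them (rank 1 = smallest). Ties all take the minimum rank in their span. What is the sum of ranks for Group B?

Sorted (ascending): 71, 74, 79, 81, 82, 83, 84, 84
The 2 values of 84 occupy positions 7–8 → each gets rank 7.
Group B values → pooled ranks: 84→7, 79→3, 82→5, 84→7, 71→1
Rank sum = 7 + 3 + 5 + 7 + 1 = 23

23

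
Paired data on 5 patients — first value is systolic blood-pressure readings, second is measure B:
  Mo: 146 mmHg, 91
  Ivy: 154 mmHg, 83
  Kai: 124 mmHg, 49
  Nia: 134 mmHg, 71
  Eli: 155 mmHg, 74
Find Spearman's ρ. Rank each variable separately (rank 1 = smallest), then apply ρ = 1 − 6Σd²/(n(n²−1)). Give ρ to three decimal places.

Ranks of variable 1: 3, 4, 1, 2, 5
Ranks of variable 2: 5, 4, 1, 2, 3
d = r₁ − r₂: -2, 0, 0, 0, 2
d²: 4, 0, 0, 0, 4; Σd² = 8
ρ = 1 − 6·8/(5·24) = 1 − 48/120 = 0.600

0.600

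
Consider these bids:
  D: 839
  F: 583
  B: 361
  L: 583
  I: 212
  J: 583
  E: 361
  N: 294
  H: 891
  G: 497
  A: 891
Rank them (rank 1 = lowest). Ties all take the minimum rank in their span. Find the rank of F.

Sorted (ascending): 212, 294, 361, 361, 497, 583, 583, 583, 839, 891, 891
The 2 values of 361 occupy positions 3–4 → each gets rank 3.
The 3 values of 583 occupy positions 6–8 → each gets rank 6.
The 2 values of 891 occupy positions 10–11 → each gets rank 10.
F has value 583 → rank 6.

6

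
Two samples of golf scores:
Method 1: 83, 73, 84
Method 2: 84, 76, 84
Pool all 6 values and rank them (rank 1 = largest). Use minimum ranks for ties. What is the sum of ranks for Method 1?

11

Sorted (descending): 84, 84, 84, 83, 76, 73
The 3 values of 84 occupy positions 1–3 → each gets rank 1.
Method 1 values → pooled ranks: 83→4, 73→6, 84→1
Rank sum = 4 + 6 + 1 = 11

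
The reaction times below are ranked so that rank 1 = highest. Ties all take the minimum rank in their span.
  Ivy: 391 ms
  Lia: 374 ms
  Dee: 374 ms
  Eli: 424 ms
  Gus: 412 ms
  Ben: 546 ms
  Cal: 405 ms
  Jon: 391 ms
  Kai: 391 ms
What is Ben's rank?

Sorted (descending): 546, 424, 412, 405, 391, 391, 391, 374, 374
The 3 values of 391 occupy positions 5–7 → each gets rank 5.
The 2 values of 374 occupy positions 8–9 → each gets rank 8.
Ben has value 546 ms → rank 1.

1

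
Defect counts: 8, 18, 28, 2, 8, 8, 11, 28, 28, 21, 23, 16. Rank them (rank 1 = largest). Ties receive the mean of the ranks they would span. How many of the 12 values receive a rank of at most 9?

Sorted (descending): 28, 28, 28, 23, 21, 18, 16, 11, 8, 8, 8, 2
The 3 values of 28 occupy positions 1–3 → average rank 2.
The 3 values of 8 occupy positions 9–11 → average rank 10.
Ranks ≤ 9: {2, 2, 2, 4, 5, 6, 7, 8} → 8 values.

8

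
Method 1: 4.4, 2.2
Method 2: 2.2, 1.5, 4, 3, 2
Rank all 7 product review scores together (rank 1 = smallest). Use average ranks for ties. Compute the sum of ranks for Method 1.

10.5

Sorted (ascending): 1.5, 2, 2.2, 2.2, 3, 4, 4.4
The 2 values of 2.2 occupy positions 3–4 → average rank (3+4)/2 = 3.5.
Method 1 values → pooled ranks: 4.4→7, 2.2→3.5
Rank sum = 7 + 3.5 = 10.5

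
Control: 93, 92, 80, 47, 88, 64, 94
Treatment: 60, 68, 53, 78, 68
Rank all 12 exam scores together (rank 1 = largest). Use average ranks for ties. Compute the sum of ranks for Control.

Sorted (descending): 94, 93, 92, 88, 80, 78, 68, 68, 64, 60, 53, 47
The 2 values of 68 occupy positions 7–8 → average rank (7+8)/2 = 7.5.
Control values → pooled ranks: 93→2, 92→3, 80→5, 47→12, 88→4, 64→9, 94→1
Rank sum = 2 + 3 + 5 + 12 + 4 + 9 + 1 = 36

36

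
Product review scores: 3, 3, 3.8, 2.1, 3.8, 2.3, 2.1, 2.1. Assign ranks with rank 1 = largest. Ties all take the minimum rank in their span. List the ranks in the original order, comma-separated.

Sorted (descending): 3.8, 3.8, 3, 3, 2.3, 2.1, 2.1, 2.1
The 2 values of 3.8 occupy positions 1–2 → each gets rank 1.
The 2 values of 3 occupy positions 3–4 → each gets rank 3.
The 3 values of 2.1 occupy positions 6–8 → each gets rank 6.

3, 3, 1, 6, 1, 5, 6, 6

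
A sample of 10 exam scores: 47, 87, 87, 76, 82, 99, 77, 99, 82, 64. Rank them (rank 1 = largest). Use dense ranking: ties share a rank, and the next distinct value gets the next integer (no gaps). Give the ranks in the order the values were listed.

7, 2, 2, 5, 3, 1, 4, 1, 3, 6

Sorted (descending): 99, 99, 87, 87, 82, 82, 77, 76, 64, 47
The 2 values of 99 share dense rank 1.
The 2 values of 87 share dense rank 2.
The 2 values of 82 share dense rank 3.
Remaining distinct values take the next consecutive integers.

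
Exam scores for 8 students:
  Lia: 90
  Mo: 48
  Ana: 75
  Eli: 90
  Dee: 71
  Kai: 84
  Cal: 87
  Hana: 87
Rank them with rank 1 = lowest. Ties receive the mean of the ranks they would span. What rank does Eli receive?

Sorted (ascending): 48, 71, 75, 84, 87, 87, 90, 90
The 2 values of 87 occupy positions 5–6 → average rank (5+6)/2 = 5.5.
The 2 values of 90 occupy positions 7–8 → average rank (7+8)/2 = 7.5.
Eli has value 90 → rank 7.5.

7.5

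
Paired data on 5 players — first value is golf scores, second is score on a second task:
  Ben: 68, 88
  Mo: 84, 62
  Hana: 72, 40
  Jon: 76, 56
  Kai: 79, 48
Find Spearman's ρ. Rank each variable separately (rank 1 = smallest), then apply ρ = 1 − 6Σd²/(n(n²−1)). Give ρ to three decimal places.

-0.100

Ranks of variable 1: 1, 5, 2, 3, 4
Ranks of variable 2: 5, 4, 1, 3, 2
d = r₁ − r₂: -4, 1, 1, 0, 2
d²: 16, 1, 1, 0, 4; Σd² = 22
ρ = 1 − 6·22/(5·24) = 1 − 132/120 = -0.100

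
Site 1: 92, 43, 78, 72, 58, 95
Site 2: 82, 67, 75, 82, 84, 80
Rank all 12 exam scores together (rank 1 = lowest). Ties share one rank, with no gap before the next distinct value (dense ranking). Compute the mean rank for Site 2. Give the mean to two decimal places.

Sorted (ascending): 43, 58, 67, 72, 75, 78, 80, 82, 82, 84, 92, 95
The 2 values of 82 share dense rank 8.
Remaining distinct values take the next consecutive integers.
Site 2 values → pooled ranks: 82→8, 67→3, 75→5, 82→8, 84→9, 80→7
Mean rank = (8 + 3 + 5 + 8 + 9 + 7) / 6 = 6.67

6.67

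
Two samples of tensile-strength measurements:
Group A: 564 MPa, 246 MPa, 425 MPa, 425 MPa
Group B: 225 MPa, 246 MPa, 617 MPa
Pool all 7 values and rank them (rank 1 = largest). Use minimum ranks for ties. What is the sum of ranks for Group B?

13

Sorted (descending): 617, 564, 425, 425, 246, 246, 225
The 2 values of 425 occupy positions 3–4 → each gets rank 3.
The 2 values of 246 occupy positions 5–6 → each gets rank 5.
Group B values → pooled ranks: 225→7, 246→5, 617→1
Rank sum = 7 + 5 + 1 = 13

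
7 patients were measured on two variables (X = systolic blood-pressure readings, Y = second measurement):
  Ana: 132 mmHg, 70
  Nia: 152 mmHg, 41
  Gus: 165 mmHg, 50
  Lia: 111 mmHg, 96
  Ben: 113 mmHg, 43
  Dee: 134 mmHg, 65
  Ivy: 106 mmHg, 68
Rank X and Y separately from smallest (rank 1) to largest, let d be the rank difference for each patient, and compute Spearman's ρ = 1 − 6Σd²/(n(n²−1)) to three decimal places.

Ranks of variable 1: 4, 6, 7, 2, 3, 5, 1
Ranks of variable 2: 6, 1, 3, 7, 2, 4, 5
d = r₁ − r₂: -2, 5, 4, -5, 1, 1, -4
d²: 4, 25, 16, 25, 1, 1, 16; Σd² = 88
ρ = 1 − 6·88/(7·48) = 1 − 528/336 = -0.571

-0.571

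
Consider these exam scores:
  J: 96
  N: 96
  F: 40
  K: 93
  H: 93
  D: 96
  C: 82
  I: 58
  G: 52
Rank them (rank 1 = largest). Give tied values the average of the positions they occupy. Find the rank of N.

2

Sorted (descending): 96, 96, 96, 93, 93, 82, 58, 52, 40
The 3 values of 96 occupy positions 1–3 → average rank 2.
The 2 values of 93 occupy positions 4–5 → average rank (4+5)/2 = 4.5.
N has value 96 → rank 2.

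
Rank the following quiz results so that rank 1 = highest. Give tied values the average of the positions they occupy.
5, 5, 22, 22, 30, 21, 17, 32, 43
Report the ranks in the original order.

8.5, 8.5, 4.5, 4.5, 3, 6, 7, 2, 1

Sorted (descending): 43, 32, 30, 22, 22, 21, 17, 5, 5
The 2 values of 22 occupy positions 4–5 → average rank (4+5)/2 = 4.5.
The 2 values of 5 occupy positions 8–9 → average rank (8+9)/2 = 8.5.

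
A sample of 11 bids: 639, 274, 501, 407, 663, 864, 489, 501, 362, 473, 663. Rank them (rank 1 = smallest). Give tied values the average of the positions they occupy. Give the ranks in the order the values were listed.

8, 1, 6.5, 3, 9.5, 11, 5, 6.5, 2, 4, 9.5

Sorted (ascending): 274, 362, 407, 473, 489, 501, 501, 639, 663, 663, 864
The 2 values of 501 occupy positions 6–7 → average rank (6+7)/2 = 6.5.
The 2 values of 663 occupy positions 9–10 → average rank (9+10)/2 = 9.5.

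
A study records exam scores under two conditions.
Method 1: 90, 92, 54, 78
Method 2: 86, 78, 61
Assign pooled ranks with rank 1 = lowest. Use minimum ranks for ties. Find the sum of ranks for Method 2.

10

Sorted (ascending): 54, 61, 78, 78, 86, 90, 92
The 2 values of 78 occupy positions 3–4 → each gets rank 3.
Method 2 values → pooled ranks: 86→5, 78→3, 61→2
Rank sum = 5 + 3 + 2 = 10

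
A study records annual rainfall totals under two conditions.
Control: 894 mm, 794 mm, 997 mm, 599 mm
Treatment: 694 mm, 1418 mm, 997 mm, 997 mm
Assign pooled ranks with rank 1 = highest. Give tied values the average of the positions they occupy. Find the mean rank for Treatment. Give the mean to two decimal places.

3.50

Sorted (descending): 1418, 997, 997, 997, 894, 794, 694, 599
The 3 values of 997 occupy positions 2–4 → average rank 3.
Treatment values → pooled ranks: 694→7, 1418→1, 997→3, 997→3
Mean rank = (7 + 1 + 3 + 3) / 4 = 3.50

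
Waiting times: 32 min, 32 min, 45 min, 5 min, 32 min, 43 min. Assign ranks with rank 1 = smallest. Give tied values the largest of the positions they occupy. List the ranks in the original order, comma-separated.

Sorted (ascending): 5, 32, 32, 32, 43, 45
The 3 values of 32 occupy positions 2–4 → each gets rank 4.

4, 4, 6, 1, 4, 5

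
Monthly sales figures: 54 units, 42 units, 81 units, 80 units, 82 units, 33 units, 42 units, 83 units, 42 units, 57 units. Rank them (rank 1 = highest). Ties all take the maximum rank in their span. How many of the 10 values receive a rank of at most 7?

Sorted (descending): 83, 82, 81, 80, 57, 54, 42, 42, 42, 33
The 3 values of 42 occupy positions 7–9 → each gets rank 9.
Ranks ≤ 7: {1, 2, 3, 4, 5, 6} → 6 values.

6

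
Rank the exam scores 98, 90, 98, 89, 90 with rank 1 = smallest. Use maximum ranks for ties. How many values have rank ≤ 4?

Sorted (ascending): 89, 90, 90, 98, 98
The 2 values of 90 occupy positions 2–3 → each gets rank 3.
The 2 values of 98 occupy positions 4–5 → each gets rank 5.
Ranks ≤ 4: {1, 3, 3} → 3 values.

3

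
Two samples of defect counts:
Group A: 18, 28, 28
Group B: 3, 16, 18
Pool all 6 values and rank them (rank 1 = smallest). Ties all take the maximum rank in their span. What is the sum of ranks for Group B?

Sorted (ascending): 3, 16, 18, 18, 28, 28
The 2 values of 18 occupy positions 3–4 → each gets rank 4.
The 2 values of 28 occupy positions 5–6 → each gets rank 6.
Group B values → pooled ranks: 3→1, 16→2, 18→4
Rank sum = 1 + 2 + 4 = 7

7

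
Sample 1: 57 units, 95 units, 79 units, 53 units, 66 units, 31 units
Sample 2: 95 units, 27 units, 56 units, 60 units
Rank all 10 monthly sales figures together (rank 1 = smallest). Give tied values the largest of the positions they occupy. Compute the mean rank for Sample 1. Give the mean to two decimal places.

5.83

Sorted (ascending): 27, 31, 53, 56, 57, 60, 66, 79, 95, 95
The 2 values of 95 occupy positions 9–10 → each gets rank 10.
Sample 1 values → pooled ranks: 57→5, 95→10, 79→8, 53→3, 66→7, 31→2
Mean rank = (5 + 10 + 8 + 3 + 7 + 2) / 6 = 5.83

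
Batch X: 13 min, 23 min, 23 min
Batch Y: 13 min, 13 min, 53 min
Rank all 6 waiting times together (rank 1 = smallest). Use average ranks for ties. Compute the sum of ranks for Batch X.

11

Sorted (ascending): 13, 13, 13, 23, 23, 53
The 3 values of 13 occupy positions 1–3 → average rank 2.
The 2 values of 23 occupy positions 4–5 → average rank (4+5)/2 = 4.5.
Batch X values → pooled ranks: 13→2, 23→4.5, 23→4.5
Rank sum = 2 + 4.5 + 4.5 = 11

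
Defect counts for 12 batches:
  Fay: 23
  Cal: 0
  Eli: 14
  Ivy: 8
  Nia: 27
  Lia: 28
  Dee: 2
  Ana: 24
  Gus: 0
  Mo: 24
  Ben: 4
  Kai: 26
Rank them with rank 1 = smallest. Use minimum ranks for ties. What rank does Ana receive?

Sorted (ascending): 0, 0, 2, 4, 8, 14, 23, 24, 24, 26, 27, 28
The 2 values of 0 occupy positions 1–2 → each gets rank 1.
The 2 values of 24 occupy positions 8–9 → each gets rank 8.
Ana has value 24 → rank 8.

8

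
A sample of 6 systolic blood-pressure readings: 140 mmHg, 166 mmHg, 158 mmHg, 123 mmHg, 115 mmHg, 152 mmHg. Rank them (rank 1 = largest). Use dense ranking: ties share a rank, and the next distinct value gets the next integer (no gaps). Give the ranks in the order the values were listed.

Sorted (descending): 166, 158, 152, 140, 123, 115
No ties — each value takes its position as its rank.

4, 1, 2, 5, 6, 3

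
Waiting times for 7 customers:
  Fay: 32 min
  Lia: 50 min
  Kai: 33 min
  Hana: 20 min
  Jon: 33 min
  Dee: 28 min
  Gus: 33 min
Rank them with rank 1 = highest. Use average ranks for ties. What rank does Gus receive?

3

Sorted (descending): 50, 33, 33, 33, 32, 28, 20
The 3 values of 33 occupy positions 2–4 → average rank 3.
Gus has value 33 min → rank 3.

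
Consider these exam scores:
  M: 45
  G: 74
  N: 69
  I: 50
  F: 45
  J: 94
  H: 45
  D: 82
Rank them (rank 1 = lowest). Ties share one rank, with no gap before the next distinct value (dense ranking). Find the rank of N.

3

Sorted (ascending): 45, 45, 45, 50, 69, 74, 82, 94
The 3 values of 45 share dense rank 1.
Remaining distinct values take the next consecutive integers.
N has value 69 → rank 3.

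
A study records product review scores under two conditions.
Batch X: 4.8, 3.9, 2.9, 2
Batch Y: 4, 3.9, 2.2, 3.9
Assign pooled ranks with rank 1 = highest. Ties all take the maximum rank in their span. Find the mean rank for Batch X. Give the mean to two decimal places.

Sorted (descending): 4.8, 4, 3.9, 3.9, 3.9, 2.9, 2.2, 2
The 3 values of 3.9 occupy positions 3–5 → each gets rank 5.
Batch X values → pooled ranks: 4.8→1, 3.9→5, 2.9→6, 2→8
Mean rank = (1 + 5 + 6 + 8) / 4 = 5.00

5.00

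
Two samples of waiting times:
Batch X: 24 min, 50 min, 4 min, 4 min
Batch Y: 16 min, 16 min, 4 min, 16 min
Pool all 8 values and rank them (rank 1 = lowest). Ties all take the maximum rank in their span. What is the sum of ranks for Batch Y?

21

Sorted (ascending): 4, 4, 4, 16, 16, 16, 24, 50
The 3 values of 4 occupy positions 1–3 → each gets rank 3.
The 3 values of 16 occupy positions 4–6 → each gets rank 6.
Batch Y values → pooled ranks: 16→6, 16→6, 4→3, 16→6
Rank sum = 6 + 6 + 3 + 6 = 21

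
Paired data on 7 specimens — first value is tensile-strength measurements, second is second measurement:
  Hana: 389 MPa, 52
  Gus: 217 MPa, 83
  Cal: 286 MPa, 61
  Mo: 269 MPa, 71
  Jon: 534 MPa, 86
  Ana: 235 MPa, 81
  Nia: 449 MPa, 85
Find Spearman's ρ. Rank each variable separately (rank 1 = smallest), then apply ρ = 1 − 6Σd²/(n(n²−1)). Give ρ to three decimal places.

Ranks of variable 1: 5, 1, 4, 3, 7, 2, 6
Ranks of variable 2: 1, 5, 2, 3, 7, 4, 6
d = r₁ − r₂: 4, -4, 2, 0, 0, -2, 0
d²: 16, 16, 4, 0, 0, 4, 0; Σd² = 40
ρ = 1 − 6·40/(7·48) = 1 − 240/336 = 0.286

0.286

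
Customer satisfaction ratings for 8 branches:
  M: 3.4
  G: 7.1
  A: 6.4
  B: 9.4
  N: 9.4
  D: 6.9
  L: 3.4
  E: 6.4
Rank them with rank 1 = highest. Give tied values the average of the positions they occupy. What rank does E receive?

5.5

Sorted (descending): 9.4, 9.4, 7.1, 6.9, 6.4, 6.4, 3.4, 3.4
The 2 values of 9.4 occupy positions 1–2 → average rank (1+2)/2 = 1.5.
The 2 values of 6.4 occupy positions 5–6 → average rank (5+6)/2 = 5.5.
The 2 values of 3.4 occupy positions 7–8 → average rank (7+8)/2 = 7.5.
E has value 6.4 → rank 5.5.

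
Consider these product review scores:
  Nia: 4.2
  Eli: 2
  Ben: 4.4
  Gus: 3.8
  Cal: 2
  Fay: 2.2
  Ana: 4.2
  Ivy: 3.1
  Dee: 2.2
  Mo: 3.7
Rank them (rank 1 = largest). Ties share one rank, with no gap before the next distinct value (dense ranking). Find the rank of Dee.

Sorted (descending): 4.4, 4.2, 4.2, 3.8, 3.7, 3.1, 2.2, 2.2, 2, 2
The 2 values of 4.2 share dense rank 2.
The 2 values of 2.2 share dense rank 6.
The 2 values of 2 share dense rank 7.
Remaining distinct values take the next consecutive integers.
Dee has value 2.2 → rank 6.

6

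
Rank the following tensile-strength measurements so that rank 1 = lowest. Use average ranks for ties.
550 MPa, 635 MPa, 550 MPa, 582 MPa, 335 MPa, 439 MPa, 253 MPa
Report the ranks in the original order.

4.5, 7, 4.5, 6, 2, 3, 1

Sorted (ascending): 253, 335, 439, 550, 550, 582, 635
The 2 values of 550 occupy positions 4–5 → average rank (4+5)/2 = 4.5.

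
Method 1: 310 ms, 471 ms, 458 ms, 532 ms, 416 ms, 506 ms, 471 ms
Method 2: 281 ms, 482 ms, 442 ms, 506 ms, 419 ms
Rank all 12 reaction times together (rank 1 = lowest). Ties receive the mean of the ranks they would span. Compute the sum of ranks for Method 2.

29.5

Sorted (ascending): 281, 310, 416, 419, 442, 458, 471, 471, 482, 506, 506, 532
The 2 values of 471 occupy positions 7–8 → average rank (7+8)/2 = 7.5.
The 2 values of 506 occupy positions 10–11 → average rank (10+11)/2 = 10.5.
Method 2 values → pooled ranks: 281→1, 482→9, 442→5, 506→10.5, 419→4
Rank sum = 1 + 9 + 5 + 10.5 + 4 = 29.5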